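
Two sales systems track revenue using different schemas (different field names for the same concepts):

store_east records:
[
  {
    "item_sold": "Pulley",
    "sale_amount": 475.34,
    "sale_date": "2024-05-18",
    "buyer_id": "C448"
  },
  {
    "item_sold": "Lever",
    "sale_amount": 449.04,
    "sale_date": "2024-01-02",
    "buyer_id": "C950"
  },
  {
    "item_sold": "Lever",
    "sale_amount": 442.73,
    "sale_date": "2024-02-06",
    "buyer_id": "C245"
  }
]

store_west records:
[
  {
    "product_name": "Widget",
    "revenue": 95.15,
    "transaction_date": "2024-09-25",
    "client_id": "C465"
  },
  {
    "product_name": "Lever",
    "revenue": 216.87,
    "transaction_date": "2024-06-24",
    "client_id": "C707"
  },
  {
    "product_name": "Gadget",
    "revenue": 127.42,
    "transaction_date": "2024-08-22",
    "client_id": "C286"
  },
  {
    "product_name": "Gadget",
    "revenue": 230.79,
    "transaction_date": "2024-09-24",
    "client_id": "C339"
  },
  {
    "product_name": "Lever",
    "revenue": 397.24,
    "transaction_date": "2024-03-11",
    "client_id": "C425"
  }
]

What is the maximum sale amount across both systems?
475.34

Reconcile: "sale_amount" (store_east) = "revenue" (store_west) = sale amount

Maximum in store_east: 475.34
Maximum in store_west: 397.24

Overall maximum: max(475.34, 397.24) = 475.34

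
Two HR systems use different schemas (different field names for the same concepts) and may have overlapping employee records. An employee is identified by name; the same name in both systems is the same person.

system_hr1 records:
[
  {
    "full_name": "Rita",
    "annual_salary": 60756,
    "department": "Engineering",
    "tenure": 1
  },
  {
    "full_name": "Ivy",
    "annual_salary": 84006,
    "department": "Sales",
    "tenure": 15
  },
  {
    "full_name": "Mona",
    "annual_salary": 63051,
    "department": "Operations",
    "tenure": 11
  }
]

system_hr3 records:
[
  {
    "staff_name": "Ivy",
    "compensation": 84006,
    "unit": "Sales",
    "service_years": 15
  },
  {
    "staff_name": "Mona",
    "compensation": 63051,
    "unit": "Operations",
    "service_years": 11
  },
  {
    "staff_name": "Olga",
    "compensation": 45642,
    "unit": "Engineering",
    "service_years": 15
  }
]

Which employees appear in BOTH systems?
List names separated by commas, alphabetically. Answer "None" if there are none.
Ivy, Mona

Schema mapping: "full_name" (system_hr1) = "staff_name" (system_hr3) = employee name

Names in system_hr1: ['Ivy', 'Mona', 'Rita']
Names in system_hr3: ['Ivy', 'Mona', 'Olga']

Intersection: ['Ivy', 'Mona']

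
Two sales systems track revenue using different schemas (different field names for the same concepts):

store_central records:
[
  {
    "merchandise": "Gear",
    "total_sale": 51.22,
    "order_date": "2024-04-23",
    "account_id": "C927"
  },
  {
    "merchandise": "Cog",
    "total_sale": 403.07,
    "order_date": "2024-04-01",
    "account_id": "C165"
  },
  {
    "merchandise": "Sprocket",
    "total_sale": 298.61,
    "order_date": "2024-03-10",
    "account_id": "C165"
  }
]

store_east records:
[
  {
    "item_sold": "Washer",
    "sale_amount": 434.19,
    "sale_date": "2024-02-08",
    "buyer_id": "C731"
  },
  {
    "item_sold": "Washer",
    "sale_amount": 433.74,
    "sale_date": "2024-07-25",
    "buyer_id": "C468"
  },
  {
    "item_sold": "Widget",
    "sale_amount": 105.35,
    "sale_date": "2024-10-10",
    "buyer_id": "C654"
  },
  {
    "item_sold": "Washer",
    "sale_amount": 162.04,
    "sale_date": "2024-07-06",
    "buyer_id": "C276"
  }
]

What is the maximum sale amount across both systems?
434.19

Reconcile: "total_sale" (store_central) = "sale_amount" (store_east) = sale amount

Maximum in store_central: 403.07
Maximum in store_east: 434.19

Overall maximum: max(403.07, 434.19) = 434.19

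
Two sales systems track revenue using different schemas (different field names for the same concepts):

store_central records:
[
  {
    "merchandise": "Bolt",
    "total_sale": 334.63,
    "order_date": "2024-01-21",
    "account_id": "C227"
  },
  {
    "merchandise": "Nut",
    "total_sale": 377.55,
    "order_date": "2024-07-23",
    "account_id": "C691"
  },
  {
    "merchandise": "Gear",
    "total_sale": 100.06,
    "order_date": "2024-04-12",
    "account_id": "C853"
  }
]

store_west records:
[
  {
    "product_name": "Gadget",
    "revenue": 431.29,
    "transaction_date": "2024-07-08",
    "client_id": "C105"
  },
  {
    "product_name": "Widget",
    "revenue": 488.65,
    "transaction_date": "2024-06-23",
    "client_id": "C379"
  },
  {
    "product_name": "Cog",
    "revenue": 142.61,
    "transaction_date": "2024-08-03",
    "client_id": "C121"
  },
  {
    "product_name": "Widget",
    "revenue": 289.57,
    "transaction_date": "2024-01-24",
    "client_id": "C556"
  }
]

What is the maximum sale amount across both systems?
488.65

Reconcile: "total_sale" (store_central) = "revenue" (store_west) = sale amount

Maximum in store_central: 377.55
Maximum in store_west: 488.65

Overall maximum: max(377.55, 488.65) = 488.65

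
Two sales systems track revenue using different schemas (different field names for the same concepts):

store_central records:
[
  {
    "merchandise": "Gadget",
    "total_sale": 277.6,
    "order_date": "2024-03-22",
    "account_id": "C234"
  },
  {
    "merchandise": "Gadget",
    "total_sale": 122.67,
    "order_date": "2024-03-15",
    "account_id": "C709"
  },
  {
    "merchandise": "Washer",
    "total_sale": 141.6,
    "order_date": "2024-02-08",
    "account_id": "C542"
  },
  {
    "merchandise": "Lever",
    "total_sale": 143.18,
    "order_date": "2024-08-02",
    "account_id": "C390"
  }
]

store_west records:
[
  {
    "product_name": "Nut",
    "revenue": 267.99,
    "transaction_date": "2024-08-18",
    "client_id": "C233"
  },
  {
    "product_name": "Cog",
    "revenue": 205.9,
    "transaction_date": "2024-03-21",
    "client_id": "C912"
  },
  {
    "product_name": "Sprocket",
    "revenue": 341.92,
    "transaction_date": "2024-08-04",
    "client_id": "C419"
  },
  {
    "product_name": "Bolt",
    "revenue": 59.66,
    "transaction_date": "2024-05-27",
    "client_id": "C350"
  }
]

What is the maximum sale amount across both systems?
341.92

Reconcile: "total_sale" (store_central) = "revenue" (store_west) = sale amount

Maximum in store_central: 277.6
Maximum in store_west: 341.92

Overall maximum: max(277.6, 341.92) = 341.92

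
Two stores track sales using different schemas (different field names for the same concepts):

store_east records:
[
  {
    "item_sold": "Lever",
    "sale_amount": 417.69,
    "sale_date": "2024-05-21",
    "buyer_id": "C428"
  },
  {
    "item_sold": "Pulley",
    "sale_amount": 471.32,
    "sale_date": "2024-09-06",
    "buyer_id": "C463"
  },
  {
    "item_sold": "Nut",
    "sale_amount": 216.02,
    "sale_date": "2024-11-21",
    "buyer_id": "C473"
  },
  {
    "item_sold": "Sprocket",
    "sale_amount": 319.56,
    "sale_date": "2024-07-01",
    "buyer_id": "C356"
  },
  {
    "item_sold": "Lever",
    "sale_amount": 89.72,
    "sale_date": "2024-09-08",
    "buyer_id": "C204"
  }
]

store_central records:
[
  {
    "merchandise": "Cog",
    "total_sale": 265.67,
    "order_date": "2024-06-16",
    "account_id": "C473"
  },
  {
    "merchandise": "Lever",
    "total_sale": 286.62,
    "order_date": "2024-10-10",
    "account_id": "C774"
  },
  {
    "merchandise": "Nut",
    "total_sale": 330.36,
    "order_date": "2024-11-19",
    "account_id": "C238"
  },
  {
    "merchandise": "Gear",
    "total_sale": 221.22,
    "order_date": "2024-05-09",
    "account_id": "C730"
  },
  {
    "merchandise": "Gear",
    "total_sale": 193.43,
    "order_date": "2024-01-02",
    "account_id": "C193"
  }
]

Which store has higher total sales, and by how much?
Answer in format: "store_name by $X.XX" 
store_east by $217.01

Schema mapping: "sale_amount" (store_east) = "total_sale" (store_central) = sale amount

Total for store_east: 1514.31
Total for store_central: 1297.30

Difference: |1514.31 - 1297.30| = 217.01
store_east has higher sales by $217.01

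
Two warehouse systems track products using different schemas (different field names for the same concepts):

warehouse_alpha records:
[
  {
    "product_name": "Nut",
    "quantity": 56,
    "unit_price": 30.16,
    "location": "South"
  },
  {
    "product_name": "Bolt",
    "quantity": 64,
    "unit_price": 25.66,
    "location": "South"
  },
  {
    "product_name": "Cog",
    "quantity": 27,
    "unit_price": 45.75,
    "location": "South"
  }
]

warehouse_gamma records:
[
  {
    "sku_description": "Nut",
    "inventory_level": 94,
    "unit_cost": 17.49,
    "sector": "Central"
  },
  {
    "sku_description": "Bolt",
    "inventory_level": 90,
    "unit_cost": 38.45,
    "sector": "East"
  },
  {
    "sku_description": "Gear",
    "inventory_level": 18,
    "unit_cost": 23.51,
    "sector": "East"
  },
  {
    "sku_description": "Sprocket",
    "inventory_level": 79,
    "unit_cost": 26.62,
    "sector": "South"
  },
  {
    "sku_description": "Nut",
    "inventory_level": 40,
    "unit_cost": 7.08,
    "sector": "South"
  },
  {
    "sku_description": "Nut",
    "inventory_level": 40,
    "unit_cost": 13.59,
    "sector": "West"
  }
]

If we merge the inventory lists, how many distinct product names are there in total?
5

Schema mapping: "product_name" (warehouse_alpha) = "sku_description" (warehouse_gamma) = product name

Products in warehouse_alpha: ['Bolt', 'Cog', 'Nut']
Products in warehouse_gamma: ['Bolt', 'Gear', 'Nut', 'Sprocket']

Union (unique products): ['Bolt', 'Cog', 'Gear', 'Nut', 'Sprocket']
Count: 5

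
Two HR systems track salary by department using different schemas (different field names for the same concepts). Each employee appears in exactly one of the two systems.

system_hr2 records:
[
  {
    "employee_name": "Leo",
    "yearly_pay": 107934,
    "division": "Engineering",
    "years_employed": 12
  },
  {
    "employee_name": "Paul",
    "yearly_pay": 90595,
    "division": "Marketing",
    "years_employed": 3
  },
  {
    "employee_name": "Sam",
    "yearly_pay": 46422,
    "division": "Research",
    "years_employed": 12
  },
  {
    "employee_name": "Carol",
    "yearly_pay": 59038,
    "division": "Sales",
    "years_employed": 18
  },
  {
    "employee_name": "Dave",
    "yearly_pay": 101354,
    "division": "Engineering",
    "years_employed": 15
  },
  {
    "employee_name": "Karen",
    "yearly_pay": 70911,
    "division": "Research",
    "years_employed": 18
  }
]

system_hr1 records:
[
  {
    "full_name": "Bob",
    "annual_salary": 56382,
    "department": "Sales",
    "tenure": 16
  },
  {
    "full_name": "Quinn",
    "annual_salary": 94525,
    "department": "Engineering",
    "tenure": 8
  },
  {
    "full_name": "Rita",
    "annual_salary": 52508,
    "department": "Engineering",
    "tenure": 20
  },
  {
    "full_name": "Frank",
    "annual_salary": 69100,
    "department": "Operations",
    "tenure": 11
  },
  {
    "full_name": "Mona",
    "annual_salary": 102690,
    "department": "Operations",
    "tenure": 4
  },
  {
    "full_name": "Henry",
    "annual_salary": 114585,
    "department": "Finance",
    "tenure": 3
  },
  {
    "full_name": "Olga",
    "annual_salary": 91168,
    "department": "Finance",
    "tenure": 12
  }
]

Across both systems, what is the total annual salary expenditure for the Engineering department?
356321

Schema mappings:
- "division" (system_hr2) = "department" (system_hr1) = department
- "yearly_pay" (system_hr2) = "annual_salary" (system_hr1) = salary

Engineering salaries from system_hr2: 209288
Engineering salaries from system_hr1: 147033

Total: 209288 + 147033 = 356321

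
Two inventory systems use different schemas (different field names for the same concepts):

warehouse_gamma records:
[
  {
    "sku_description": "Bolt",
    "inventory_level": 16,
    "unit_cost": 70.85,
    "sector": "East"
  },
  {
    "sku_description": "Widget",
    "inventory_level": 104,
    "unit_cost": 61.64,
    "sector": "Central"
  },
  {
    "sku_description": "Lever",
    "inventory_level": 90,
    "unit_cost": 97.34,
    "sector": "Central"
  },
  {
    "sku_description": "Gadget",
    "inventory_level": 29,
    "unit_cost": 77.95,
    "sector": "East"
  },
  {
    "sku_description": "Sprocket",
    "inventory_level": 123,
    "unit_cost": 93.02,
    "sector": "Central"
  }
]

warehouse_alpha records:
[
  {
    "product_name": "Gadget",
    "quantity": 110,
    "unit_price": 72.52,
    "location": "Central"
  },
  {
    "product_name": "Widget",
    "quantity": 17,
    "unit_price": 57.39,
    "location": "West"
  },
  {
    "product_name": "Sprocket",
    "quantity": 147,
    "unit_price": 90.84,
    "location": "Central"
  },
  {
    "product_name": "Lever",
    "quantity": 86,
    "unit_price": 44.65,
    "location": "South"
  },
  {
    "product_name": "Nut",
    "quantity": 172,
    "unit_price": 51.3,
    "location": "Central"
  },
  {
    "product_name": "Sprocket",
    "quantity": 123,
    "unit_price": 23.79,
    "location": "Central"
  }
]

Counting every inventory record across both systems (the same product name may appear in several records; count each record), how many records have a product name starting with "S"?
3

Schema mapping: "sku_description" (warehouse_gamma) = "product_name" (warehouse_alpha) = product name

Records with product name starting with "S" in warehouse_gamma: 1
Records with product name starting with "S" in warehouse_alpha: 2

Total: 1 + 2 = 3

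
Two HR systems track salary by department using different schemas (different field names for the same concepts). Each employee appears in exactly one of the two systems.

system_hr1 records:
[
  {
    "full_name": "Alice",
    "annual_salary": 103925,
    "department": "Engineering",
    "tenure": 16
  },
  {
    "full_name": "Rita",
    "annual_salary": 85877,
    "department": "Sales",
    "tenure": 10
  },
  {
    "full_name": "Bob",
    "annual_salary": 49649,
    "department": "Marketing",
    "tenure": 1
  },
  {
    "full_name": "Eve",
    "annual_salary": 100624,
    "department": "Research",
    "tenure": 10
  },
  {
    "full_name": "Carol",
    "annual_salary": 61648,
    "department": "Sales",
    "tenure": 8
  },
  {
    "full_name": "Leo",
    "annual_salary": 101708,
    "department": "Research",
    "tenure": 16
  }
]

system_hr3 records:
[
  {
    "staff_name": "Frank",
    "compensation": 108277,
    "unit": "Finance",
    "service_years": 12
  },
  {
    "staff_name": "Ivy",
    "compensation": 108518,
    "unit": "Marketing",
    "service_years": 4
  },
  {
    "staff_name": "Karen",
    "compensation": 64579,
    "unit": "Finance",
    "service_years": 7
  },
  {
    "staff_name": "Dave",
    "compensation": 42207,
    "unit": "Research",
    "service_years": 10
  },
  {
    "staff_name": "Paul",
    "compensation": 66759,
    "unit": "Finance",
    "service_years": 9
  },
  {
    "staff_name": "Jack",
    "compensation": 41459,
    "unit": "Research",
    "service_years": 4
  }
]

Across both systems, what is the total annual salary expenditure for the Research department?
285998

Schema mappings:
- "department" (system_hr1) = "unit" (system_hr3) = department
- "annual_salary" (system_hr1) = "compensation" (system_hr3) = salary

Research salaries from system_hr1: 202332
Research salaries from system_hr3: 83666

Total: 202332 + 83666 = 285998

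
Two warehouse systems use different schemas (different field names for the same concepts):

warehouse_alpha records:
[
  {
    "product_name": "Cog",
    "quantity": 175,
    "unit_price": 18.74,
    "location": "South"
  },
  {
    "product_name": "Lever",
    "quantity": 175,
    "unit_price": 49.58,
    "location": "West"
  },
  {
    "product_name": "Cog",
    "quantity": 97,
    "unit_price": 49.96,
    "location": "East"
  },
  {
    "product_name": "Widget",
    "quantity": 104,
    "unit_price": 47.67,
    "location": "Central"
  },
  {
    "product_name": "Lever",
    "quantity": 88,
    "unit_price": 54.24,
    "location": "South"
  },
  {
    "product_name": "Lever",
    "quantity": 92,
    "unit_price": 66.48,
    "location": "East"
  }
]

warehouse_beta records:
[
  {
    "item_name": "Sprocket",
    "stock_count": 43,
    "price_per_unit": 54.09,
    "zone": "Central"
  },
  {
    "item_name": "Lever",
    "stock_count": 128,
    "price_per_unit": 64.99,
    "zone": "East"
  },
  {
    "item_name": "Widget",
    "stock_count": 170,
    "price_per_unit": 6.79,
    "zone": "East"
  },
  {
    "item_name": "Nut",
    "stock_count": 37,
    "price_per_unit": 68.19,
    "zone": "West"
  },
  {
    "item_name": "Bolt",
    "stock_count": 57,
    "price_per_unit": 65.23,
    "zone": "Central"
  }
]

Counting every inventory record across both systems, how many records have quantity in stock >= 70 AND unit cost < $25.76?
2

Schema mappings:
- "quantity" (warehouse_alpha) = "stock_count" (warehouse_beta) = quantity
- "unit_price" (warehouse_alpha) = "price_per_unit" (warehouse_beta) = unit cost

Records meeting both conditions in warehouse_alpha: 1
Records meeting both conditions in warehouse_beta: 1

Total: 1 + 1 = 2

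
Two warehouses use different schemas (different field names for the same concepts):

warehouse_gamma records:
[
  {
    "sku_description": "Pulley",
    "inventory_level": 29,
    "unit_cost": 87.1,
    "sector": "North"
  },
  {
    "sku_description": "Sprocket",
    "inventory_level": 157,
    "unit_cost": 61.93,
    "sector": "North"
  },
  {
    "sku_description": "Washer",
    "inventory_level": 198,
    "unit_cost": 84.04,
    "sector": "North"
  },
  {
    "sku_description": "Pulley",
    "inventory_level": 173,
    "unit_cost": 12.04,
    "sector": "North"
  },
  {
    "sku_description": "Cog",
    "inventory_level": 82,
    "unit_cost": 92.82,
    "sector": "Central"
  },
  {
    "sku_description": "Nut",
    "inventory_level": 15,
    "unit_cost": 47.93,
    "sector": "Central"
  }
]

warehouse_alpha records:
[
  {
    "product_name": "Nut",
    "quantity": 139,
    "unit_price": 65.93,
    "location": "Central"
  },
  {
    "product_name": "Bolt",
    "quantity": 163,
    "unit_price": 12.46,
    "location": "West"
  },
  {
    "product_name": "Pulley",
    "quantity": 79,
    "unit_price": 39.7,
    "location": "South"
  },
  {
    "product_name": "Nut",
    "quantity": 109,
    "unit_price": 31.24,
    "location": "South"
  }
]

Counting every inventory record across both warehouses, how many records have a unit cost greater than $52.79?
5

Schema mapping: "unit_cost" (warehouse_gamma) = "unit_price" (warehouse_alpha) = unit cost

Records > $52.79 in warehouse_gamma: 4
Records > $52.79 in warehouse_alpha: 1

Total count: 4 + 1 = 5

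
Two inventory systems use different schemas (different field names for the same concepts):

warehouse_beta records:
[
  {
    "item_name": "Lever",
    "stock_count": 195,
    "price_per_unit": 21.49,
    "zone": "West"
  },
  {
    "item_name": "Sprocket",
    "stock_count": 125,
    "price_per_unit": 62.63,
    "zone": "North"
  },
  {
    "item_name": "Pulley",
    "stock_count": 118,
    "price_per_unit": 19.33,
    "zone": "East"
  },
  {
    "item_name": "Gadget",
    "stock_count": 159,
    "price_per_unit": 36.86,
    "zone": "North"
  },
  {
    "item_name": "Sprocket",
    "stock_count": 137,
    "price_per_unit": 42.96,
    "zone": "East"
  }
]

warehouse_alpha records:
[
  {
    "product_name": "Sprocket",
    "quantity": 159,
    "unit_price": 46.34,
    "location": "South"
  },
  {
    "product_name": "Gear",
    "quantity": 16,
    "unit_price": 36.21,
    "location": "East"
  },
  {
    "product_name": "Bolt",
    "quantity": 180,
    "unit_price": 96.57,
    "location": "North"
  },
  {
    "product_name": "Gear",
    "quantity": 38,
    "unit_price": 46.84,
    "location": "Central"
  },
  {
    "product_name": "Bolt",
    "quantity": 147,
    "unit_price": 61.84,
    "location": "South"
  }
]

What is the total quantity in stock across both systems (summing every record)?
1274

To reconcile these schemas, identify the field holding the quantity in stock in each system:
1. In warehouse_beta it is "stock_count"
2. In warehouse_alpha it is "quantity"

From warehouse_beta: 195 + 125 + 118 + 159 + 137 = 734
From warehouse_alpha: 159 + 16 + 180 + 38 + 147 = 540

Total: 734 + 540 = 1274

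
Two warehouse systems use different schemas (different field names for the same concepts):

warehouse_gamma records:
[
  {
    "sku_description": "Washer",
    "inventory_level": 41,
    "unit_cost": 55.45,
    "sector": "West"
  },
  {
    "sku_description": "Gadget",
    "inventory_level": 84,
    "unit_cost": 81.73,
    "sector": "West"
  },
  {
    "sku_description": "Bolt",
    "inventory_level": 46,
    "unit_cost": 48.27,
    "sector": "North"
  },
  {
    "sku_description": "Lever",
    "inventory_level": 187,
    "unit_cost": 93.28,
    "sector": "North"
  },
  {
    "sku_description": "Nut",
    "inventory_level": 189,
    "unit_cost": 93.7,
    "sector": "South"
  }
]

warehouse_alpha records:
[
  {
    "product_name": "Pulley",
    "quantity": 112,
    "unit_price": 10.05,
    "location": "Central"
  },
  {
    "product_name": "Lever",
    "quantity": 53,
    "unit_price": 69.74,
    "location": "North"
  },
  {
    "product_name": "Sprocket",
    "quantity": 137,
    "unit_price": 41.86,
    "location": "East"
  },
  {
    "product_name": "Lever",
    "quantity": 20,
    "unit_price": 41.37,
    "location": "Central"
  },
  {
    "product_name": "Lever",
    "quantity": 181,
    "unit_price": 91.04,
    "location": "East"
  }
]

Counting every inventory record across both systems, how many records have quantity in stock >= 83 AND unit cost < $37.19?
1

Schema mappings:
- "inventory_level" (warehouse_gamma) = "quantity" (warehouse_alpha) = quantity
- "unit_cost" (warehouse_gamma) = "unit_price" (warehouse_alpha) = unit cost

Records meeting both conditions in warehouse_gamma: 0
Records meeting both conditions in warehouse_alpha: 1

Total: 0 + 1 = 1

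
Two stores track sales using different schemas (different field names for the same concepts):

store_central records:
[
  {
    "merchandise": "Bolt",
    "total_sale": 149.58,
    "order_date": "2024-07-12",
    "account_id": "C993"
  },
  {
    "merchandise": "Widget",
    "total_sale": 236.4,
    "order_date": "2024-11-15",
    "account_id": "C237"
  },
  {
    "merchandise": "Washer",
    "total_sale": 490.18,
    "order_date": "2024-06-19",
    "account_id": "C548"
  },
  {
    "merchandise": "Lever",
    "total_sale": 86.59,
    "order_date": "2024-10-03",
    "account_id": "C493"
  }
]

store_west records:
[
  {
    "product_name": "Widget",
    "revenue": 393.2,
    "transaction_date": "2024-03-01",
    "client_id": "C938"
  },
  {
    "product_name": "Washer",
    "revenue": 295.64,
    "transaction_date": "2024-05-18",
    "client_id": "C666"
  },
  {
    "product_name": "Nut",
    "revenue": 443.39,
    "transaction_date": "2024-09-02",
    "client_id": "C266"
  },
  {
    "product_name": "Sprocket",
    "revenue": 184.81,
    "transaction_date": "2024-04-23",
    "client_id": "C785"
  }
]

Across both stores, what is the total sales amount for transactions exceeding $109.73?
2193.2

Schema mapping: "total_sale" (store_central) = "revenue" (store_west) = sale amount

Sum of sales > $109.73 in store_central: 876.16
Sum of sales > $109.73 in store_west: 1317.04

Total: 876.16 + 1317.04 = 2193.2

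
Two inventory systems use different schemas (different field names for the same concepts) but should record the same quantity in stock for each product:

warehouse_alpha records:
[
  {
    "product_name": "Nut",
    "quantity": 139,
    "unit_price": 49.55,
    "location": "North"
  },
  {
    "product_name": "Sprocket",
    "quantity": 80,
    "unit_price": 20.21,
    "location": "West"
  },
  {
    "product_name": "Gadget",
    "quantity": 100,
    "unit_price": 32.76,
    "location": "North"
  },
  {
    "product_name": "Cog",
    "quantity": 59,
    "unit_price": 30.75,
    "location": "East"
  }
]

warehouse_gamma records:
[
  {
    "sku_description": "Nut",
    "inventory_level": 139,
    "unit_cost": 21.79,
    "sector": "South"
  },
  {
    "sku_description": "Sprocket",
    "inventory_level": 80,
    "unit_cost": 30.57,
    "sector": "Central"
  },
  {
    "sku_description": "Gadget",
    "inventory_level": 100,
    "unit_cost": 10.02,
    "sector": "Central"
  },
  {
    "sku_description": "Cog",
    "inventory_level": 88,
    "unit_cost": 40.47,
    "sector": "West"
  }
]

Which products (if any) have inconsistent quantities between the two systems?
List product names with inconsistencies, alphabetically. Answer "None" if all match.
Cog

Schema mappings:
- "product_name" (warehouse_alpha) = "sku_description" (warehouse_gamma) = product name
- "quantity" (warehouse_alpha) = "inventory_level" (warehouse_gamma) = quantity

Comparison:
  Nut: 139 vs 139 - MATCH
  Sprocket: 80 vs 80 - MATCH
  Gadget: 100 vs 100 - MATCH
  Cog: 59 vs 88 - MISMATCH

Products with inconsistencies: Cog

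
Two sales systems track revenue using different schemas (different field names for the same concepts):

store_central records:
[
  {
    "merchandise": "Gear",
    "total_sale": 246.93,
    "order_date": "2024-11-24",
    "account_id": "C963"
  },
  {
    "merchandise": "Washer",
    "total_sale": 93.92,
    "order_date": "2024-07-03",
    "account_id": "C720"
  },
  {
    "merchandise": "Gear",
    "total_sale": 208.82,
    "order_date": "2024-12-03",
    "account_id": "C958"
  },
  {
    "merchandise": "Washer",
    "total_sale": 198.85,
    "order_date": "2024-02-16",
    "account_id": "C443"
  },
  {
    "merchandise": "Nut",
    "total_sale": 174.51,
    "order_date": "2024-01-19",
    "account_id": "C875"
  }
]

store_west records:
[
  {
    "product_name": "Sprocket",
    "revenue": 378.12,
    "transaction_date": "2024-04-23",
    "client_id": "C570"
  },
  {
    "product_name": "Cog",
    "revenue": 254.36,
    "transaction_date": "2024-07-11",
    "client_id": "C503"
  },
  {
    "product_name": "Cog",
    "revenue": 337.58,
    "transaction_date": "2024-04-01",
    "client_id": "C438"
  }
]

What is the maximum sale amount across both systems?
378.12

Reconcile: "total_sale" (store_central) = "revenue" (store_west) = sale amount

Maximum in store_central: 246.93
Maximum in store_west: 378.12

Overall maximum: max(246.93, 378.12) = 378.12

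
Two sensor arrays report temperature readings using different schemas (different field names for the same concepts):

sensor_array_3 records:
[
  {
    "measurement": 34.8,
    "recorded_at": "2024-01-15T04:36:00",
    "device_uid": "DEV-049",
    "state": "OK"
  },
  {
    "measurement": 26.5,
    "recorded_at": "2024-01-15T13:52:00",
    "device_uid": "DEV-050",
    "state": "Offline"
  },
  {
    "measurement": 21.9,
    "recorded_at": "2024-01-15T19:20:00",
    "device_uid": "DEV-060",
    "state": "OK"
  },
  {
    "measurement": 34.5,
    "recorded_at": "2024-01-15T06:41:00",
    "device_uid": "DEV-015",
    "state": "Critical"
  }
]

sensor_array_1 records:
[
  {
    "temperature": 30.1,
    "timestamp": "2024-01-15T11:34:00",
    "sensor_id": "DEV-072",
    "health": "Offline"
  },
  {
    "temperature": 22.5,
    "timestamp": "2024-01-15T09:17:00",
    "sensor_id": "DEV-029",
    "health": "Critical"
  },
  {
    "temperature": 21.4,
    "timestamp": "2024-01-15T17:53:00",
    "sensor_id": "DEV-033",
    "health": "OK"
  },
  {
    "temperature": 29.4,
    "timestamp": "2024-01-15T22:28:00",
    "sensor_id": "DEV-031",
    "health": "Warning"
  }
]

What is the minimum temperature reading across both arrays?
21.4

Schema mapping: "measurement" (sensor_array_3) = "temperature" (sensor_array_1) = temperature reading

Minimum in sensor_array_3: 21.9
Minimum in sensor_array_1: 21.4

Overall minimum: min(21.9, 21.4) = 21.4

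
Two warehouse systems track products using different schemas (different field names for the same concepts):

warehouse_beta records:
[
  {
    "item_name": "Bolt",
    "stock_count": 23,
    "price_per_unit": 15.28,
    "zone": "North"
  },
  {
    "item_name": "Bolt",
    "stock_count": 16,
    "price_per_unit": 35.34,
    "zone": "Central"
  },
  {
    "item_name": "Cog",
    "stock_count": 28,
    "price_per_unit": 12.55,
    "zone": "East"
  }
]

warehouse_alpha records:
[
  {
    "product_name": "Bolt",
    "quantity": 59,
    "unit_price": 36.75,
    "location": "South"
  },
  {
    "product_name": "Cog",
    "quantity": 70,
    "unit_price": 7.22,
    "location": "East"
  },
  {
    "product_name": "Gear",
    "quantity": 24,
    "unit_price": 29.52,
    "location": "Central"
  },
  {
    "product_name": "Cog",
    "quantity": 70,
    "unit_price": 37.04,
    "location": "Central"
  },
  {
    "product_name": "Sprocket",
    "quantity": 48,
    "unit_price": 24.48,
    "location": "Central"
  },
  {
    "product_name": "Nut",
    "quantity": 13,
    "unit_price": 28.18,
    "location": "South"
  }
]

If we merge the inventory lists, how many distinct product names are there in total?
5

Schema mapping: "item_name" (warehouse_beta) = "product_name" (warehouse_alpha) = product name

Products in warehouse_beta: ['Bolt', 'Cog']
Products in warehouse_alpha: ['Bolt', 'Cog', 'Gear', 'Nut', 'Sprocket']

Union (unique products): ['Bolt', 'Cog', 'Gear', 'Nut', 'Sprocket']
Count: 5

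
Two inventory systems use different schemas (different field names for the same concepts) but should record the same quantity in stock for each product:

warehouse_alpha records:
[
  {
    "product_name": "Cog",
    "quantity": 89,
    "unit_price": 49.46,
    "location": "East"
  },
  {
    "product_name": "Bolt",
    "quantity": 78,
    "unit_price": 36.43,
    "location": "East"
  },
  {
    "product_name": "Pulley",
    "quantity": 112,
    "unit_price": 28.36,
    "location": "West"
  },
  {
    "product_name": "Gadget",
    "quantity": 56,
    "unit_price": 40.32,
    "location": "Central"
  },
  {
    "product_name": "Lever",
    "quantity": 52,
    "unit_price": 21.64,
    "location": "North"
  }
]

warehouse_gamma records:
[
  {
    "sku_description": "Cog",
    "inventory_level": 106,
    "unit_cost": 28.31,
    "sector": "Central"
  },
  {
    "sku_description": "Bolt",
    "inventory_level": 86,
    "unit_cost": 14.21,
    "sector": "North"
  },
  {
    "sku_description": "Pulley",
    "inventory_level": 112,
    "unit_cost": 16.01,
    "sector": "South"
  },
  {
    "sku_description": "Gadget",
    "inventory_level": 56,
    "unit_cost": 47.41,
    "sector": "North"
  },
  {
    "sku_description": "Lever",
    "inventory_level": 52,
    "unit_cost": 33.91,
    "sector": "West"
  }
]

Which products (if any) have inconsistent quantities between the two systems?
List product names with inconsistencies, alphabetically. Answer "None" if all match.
Bolt, Cog

Schema mappings:
- "product_name" (warehouse_alpha) = "sku_description" (warehouse_gamma) = product name
- "quantity" (warehouse_alpha) = "inventory_level" (warehouse_gamma) = quantity

Comparison:
  Cog: 89 vs 106 - MISMATCH
  Bolt: 78 vs 86 - MISMATCH
  Pulley: 112 vs 112 - MATCH
  Gadget: 56 vs 56 - MATCH
  Lever: 52 vs 52 - MATCH

Products with inconsistencies: Bolt, Cog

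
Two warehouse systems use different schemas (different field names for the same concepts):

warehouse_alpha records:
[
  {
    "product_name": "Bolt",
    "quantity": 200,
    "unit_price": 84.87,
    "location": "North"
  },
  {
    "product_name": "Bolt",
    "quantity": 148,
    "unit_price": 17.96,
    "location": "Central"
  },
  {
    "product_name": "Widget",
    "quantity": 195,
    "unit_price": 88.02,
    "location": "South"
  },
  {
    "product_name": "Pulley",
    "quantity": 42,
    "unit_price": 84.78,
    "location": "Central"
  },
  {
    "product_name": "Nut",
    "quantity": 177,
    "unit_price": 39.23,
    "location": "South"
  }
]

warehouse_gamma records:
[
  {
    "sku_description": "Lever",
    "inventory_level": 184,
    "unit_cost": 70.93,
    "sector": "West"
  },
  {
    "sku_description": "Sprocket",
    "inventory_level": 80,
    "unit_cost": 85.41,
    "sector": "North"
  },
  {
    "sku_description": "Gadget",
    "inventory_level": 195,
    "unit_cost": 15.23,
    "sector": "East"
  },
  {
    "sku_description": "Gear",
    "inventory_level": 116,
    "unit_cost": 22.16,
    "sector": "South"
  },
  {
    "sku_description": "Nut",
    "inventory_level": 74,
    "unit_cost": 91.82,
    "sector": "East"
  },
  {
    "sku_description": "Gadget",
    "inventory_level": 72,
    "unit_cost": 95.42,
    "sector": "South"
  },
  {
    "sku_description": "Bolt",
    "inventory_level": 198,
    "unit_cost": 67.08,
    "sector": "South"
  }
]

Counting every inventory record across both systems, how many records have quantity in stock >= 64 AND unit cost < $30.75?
3

Schema mappings:
- "quantity" (warehouse_alpha) = "inventory_level" (warehouse_gamma) = quantity
- "unit_price" (warehouse_alpha) = "unit_cost" (warehouse_gamma) = unit cost

Records meeting both conditions in warehouse_alpha: 1
Records meeting both conditions in warehouse_gamma: 2

Total: 1 + 2 = 3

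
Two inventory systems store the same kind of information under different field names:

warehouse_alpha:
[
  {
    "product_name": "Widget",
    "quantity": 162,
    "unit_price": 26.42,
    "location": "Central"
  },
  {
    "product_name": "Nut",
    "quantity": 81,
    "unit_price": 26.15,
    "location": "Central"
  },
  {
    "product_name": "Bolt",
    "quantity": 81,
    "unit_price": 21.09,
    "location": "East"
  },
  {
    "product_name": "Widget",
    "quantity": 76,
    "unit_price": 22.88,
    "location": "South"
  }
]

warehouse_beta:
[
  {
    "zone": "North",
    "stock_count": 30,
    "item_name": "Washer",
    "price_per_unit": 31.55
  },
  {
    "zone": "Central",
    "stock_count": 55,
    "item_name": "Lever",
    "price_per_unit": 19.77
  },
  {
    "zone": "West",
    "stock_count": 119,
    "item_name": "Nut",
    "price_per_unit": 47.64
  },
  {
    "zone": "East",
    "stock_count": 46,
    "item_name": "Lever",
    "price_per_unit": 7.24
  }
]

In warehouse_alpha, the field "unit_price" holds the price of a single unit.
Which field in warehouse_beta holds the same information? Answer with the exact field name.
price_per_unit

In warehouse_alpha, "unit_price" holds the price of a single unit.
The fields in warehouse_beta are: "zone", "stock_count", "item_name", "price_per_unit".
"price_per_unit" is the match: the name refers to the same concept and its values are decimal currency amounts (e.g. 31.55, 19.77).
The other fields ("zone", "stock_count", "item_name") hold different kinds of data.

So "unit_price" in warehouse_alpha corresponds to "price_per_unit" in warehouse_beta.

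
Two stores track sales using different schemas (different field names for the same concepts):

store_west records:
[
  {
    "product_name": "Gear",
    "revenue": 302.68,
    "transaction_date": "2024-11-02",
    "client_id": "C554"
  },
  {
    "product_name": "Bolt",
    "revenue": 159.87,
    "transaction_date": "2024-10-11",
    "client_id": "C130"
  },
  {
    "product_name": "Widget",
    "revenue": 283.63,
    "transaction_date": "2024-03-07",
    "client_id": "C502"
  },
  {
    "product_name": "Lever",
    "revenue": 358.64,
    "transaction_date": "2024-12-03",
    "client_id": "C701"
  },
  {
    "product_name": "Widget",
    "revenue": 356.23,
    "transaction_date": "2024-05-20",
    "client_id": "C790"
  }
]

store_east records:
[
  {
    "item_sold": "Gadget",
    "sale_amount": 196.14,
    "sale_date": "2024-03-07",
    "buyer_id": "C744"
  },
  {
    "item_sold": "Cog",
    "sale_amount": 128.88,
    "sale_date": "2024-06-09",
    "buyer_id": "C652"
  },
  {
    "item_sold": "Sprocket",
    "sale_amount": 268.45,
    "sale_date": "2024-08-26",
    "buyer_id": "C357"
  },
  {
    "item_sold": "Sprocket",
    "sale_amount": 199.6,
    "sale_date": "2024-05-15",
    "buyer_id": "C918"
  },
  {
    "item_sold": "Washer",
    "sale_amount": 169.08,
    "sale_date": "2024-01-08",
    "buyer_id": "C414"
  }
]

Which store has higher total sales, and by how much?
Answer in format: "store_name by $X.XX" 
store_west by $498.90

Schema mapping: "revenue" (store_west) = "sale_amount" (store_east) = sale amount

Total for store_west: 1461.05
Total for store_east: 962.15

Difference: |1461.05 - 962.15| = 498.90
store_west has higher sales by $498.90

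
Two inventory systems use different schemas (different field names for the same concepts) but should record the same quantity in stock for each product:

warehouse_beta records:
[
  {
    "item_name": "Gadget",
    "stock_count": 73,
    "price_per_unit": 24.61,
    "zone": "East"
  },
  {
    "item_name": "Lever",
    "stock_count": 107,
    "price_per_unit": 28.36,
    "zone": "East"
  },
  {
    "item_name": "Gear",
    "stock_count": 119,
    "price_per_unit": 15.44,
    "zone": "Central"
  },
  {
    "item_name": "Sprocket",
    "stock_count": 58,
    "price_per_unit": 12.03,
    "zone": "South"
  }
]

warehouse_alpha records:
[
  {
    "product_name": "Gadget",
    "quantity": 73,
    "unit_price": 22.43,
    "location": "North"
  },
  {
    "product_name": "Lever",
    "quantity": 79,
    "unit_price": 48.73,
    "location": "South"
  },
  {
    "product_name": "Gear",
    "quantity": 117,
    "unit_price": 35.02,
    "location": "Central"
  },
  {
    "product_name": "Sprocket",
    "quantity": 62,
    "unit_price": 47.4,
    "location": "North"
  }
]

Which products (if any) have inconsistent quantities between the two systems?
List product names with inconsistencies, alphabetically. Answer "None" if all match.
Gear, Lever, Sprocket

Schema mappings:
- "item_name" (warehouse_beta) = "product_name" (warehouse_alpha) = product name
- "stock_count" (warehouse_beta) = "quantity" (warehouse_alpha) = quantity

Comparison:
  Gadget: 73 vs 73 - MATCH
  Lever: 107 vs 79 - MISMATCH
  Gear: 119 vs 117 - MISMATCH
  Sprocket: 58 vs 62 - MISMATCH

Products with inconsistencies: Gear, Lever, Sprocket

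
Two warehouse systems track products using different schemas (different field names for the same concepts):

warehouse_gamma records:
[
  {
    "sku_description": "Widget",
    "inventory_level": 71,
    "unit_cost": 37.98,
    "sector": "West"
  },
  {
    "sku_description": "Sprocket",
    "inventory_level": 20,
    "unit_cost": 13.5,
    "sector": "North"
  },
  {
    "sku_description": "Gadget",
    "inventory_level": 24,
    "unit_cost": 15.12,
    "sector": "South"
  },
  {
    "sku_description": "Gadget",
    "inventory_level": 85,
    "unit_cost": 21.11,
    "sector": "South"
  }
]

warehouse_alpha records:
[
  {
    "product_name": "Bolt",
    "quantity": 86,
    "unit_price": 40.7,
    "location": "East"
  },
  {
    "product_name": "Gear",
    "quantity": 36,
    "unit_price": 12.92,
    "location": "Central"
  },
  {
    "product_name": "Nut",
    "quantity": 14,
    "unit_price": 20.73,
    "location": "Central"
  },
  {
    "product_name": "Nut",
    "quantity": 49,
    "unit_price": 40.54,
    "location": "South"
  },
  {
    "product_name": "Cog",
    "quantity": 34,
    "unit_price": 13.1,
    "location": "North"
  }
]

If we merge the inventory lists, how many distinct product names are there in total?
7

Schema mapping: "sku_description" (warehouse_gamma) = "product_name" (warehouse_alpha) = product name

Products in warehouse_gamma: ['Gadget', 'Sprocket', 'Widget']
Products in warehouse_alpha: ['Bolt', 'Cog', 'Gear', 'Nut']

Union (unique products): ['Bolt', 'Cog', 'Gadget', 'Gear', 'Nut', 'Sprocket', 'Widget']
Count: 7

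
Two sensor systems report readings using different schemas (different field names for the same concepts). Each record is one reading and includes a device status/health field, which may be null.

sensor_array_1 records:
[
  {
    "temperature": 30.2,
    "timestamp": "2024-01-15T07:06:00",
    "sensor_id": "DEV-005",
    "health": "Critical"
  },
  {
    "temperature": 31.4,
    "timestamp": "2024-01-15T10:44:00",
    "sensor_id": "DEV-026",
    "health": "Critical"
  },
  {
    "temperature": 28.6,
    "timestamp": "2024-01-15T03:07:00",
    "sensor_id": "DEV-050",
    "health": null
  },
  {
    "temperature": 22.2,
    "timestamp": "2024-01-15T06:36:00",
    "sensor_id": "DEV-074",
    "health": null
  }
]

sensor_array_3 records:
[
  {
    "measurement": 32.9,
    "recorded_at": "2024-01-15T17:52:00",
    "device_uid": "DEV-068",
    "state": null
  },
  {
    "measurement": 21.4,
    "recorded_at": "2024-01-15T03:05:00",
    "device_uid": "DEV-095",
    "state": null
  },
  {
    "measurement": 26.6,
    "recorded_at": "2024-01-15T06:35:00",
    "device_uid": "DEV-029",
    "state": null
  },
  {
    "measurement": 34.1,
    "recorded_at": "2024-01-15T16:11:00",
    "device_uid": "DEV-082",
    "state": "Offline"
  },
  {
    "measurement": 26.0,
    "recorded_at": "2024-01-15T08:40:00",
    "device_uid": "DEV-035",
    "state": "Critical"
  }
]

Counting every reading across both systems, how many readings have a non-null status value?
4

Schema mapping: "health" (sensor_array_1) = "state" (sensor_array_3) = status

Non-null in sensor_array_1: 2
Non-null in sensor_array_3: 2

Total non-null: 2 + 2 = 4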